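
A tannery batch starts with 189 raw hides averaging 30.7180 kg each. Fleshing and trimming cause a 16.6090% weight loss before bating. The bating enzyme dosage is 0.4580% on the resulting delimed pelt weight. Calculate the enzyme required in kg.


Total_raw = N * avg_wt = 189 * 30.7180 = 5805.7020 kg
Substrate = Total_raw * (1 - loss/100) = 5805.7020 * (1 - 16.6090/100) = 4841.4330 kg
Enzyme = Substrate * pct / 100 = 4841.4330 * 0.4580 / 100 = 22.1738 kg


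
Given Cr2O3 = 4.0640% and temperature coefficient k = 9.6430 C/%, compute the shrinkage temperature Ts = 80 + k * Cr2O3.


Formula: Ts = 80 + k * Cr2O3
Substituting: Ts = 80 + 9.6430 * 4.0640
Result: 119.1892 C


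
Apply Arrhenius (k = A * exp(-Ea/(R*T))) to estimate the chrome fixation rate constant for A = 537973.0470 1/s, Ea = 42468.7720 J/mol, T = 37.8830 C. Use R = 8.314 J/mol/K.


T_K = T_C + 273.15 = 37.8830 + 273.15 = 311.0330 K
exponent = -Ea / (R * T_K) = -42468.7720 / (8.314 * 311.0330) = -16.4230
k = A * exp(exponent) = 537973.0470 * exp(-16.4230) = 0.039658 1/s


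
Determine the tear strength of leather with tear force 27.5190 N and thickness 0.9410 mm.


Formula: Tear strength = force / thickness
Substituting: Tear strength = 27.5190 / 0.9410
Result: 29.2444 N/mm


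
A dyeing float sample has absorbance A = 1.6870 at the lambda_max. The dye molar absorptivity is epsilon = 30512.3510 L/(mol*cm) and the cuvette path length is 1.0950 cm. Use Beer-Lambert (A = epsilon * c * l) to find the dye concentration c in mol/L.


Formula: c = A / (epsilon * l)
Substituting: c = 1.6870 / (30512.3510 * 1.0950)
Result: 5.0492e-05 mol/L


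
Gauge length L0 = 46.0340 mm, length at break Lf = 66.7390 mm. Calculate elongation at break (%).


Formula: Elongation = (Lf - L0) / L0 * 100
Substituting: Elongation = (66.7390 - 46.0340) / 46.0340 * 100
Result: 44.9776 %


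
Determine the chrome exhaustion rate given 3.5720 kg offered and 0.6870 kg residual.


Formula: Uptake = (offered - residual) / offered * 100
Substituting: Uptake = (3.5720 - 0.6870) / 3.5720 * 100
Result: 80.7671 %


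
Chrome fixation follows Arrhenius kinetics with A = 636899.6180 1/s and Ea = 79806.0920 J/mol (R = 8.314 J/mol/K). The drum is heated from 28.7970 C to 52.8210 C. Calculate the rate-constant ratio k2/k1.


T1 = 28.7970 + 273.15 = 301.9470 K; T2 = 52.8210 + 273.15 = 325.9710 K
k1 = A * exp(-Ea/(R*T1)) = 636899.6180 * exp(-79806.0920/(8.314*301.9470)) = 9.9471e-09 1/s
k2 = A * exp(-Ea/(R*T2)) = 636899.6180 * exp(-79806.0920/(8.314*325.9710)) = 1.0357e-07 1/s
k2/k1 = 1.0357e-07 / 9.9471e-09 = 10.4118


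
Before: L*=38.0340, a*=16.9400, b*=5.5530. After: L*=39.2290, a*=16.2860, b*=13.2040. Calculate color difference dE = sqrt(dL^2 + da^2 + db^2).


dL = 1.1950, da = -0.6540, db = 7.6510
dE = sqrt(1.1950^2 + (-0.6540)^2 + 7.6510^2) = 7.7713


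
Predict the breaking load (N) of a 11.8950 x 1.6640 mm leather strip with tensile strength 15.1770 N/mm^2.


Formula: F = TS * w * t
Substituting: F = 15.1770 * 11.8950 * 1.6640
Result: 300.4026 N


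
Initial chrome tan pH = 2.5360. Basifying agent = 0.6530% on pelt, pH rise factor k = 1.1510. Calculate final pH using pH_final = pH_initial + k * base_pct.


Formula: pH_final = pH_initial + k * base_pct
Substituting: pH_final = 2.5360 + 1.1510 * 0.6530
Result: 3.2876


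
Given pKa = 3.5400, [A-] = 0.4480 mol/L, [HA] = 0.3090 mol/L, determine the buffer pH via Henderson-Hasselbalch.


ratio = [A-] / [HA] = 0.4480 / 0.3090 = 1.4498
log10(ratio) = 0.1613
pH = pKa + log10(ratio) = 3.5400 + 0.1613 = 3.7013


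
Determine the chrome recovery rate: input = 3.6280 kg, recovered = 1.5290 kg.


Formula: Recovery = recovered / input * 100
Substituting: Recovery = 1.5290 / 3.6280 * 100
Result: 42.1444 %


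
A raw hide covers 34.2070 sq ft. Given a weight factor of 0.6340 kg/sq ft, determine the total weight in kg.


Formula: Weight = area * weight_per_sqft
Substituting: Weight = 34.2070 * 0.6340
Result: 21.6872 kg


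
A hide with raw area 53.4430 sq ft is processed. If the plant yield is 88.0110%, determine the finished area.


Formula: finished = raw * yield / 100
Substituting: finished = 53.4430 * 88.0110 / 100
Result: 47.0357 sq ft


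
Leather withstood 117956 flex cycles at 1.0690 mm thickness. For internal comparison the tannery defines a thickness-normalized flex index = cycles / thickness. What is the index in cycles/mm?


Formula: Index = cycles / thickness
Substituting: Index = 117956 / 1.0690
Result: 110342.3761 cycles/mm


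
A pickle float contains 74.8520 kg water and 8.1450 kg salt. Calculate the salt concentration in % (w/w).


Formula: Conc = salt / (water + salt) * 100
Substituting: Conc = 8.1450 / (74.8520 + 8.1450) * 100
Result: 9.8136 %


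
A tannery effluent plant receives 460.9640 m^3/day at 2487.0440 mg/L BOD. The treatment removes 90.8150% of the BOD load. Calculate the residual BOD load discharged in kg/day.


Load_in = volume * conc / 1000 = 460.9640 * 2487.0440 / 1000 = 1146.4378 kg/day
Removed = Load_in * eff / 100 = 1146.4378 * 90.8150 / 100 = 1041.1374 kg/day
Load_out = Load_in - Removed = 1146.4378 - 1041.1374 = 105.3003 kg/day


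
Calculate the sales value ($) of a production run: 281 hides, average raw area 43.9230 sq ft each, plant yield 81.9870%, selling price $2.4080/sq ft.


Raw_total = N * avg_area = 281 * 43.9230 = 12342.3630 sq ft
Finished = Raw_total * yield / 100 = 12342.3630 * 81.9870 / 100 = 10119.1332 sq ft
Value = Finished * price = 10119.1332 * 2.4080 = 24366.8726 $


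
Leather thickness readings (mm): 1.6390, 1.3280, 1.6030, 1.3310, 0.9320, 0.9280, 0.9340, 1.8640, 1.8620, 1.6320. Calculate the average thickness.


Formula: Average = sum / n
Substituting: Average = 14.0530 / 10
Result: 1.4053 mm


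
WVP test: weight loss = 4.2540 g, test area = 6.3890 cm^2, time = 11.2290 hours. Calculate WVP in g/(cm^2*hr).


Formula: WVP = loss / (area * time)
Substituting: WVP = 4.2540 / (6.3890 * 11.2290)
Result: 0.0592957 g/(cm^2*hr)


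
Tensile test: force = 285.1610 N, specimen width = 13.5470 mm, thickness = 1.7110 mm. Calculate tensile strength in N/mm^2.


Formula: TS = force / (width * thickness)
Substituting: TS = 285.1610 / (13.5470 * 1.7110)
Result: 12.3026 N/mm^2


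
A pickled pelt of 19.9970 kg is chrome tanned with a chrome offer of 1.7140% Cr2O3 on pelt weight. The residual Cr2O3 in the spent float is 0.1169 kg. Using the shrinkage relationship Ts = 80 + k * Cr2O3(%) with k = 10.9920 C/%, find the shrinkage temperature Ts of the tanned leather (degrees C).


Offered = pelt * offer_pct / 100 = 19.9970 * 1.7140 / 100 = 0.3427 kg
Uptake = offered - residual = 0.3427 - 0.1169 = 0.2258 kg
Cr2O3% on pelt = uptake / pelt * 100 = 0.2258 / 19.9970 * 100 = 1.1294 %
Ts = 80 + k * Cr2O3% = 80 + 10.9920 * 1.1294 = 92.4145 C


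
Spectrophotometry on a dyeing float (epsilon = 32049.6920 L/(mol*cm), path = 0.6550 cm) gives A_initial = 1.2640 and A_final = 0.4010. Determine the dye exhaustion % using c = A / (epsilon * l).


c_initial = A_i / (epsilon * l) = 1.2640 / (32049.6920 * 0.6550) = 6.0212e-05 mol/L
c_final = A_f / (epsilon * l) = 0.4010 / (32049.6920 * 0.6550) = 1.9102e-05 mol/L
Exhaustion = (c_initial - c_final) / c_initial * 100 = (6.0212e-05 - 1.9102e-05) / 6.0212e-05 * 100 = 68.2753 %


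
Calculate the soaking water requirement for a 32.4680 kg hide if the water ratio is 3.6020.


Formula: Water = hide_weight * ratio
Substituting: Water = 32.4680 * 3.6020
Result: 116.9497 kg


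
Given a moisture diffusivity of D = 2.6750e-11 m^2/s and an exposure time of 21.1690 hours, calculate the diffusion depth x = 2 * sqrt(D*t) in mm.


t = 21.1690 hr * 3600 = 76208.4000 s
D * t = 2.6750e-11 * 76208.4000 = 2.0386e-06
x = 2 * sqrt(D*t) = 2 * sqrt(2.0386e-06) = 0.00285557 m = 2.8556 mm


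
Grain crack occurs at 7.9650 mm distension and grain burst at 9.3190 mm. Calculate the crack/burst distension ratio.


Formula: Ratio = crack / burst
Substituting: Ratio = 7.9650 / 9.3190
Result: 0.8547


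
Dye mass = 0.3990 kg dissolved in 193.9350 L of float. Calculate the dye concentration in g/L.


Formula: Conc = dye_mass(kg) / volume(L) * 1000
Substituting: Conc = 0.3990 / 193.9350 * 1000
Result: 2.0574 g/L


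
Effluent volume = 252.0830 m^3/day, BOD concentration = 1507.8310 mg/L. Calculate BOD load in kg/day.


Formula: BOD_load = volume * conc / 1000
Substituting: BOD_load = 252.0830 * 1507.8310 / 1000
Result: 380.0986 kg/day


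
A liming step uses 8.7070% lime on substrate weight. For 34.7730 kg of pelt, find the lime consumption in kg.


Formula: Lime = substrate * pct / 100
Substituting: Lime = 34.7730 * 8.7070 / 100
Result: 3.0277 kg


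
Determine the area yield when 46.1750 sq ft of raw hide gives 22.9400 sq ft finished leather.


Formula: Yield = finished / raw * 100
Substituting: Yield = 22.9400 / 46.1750 * 100
Result: 49.6806 %


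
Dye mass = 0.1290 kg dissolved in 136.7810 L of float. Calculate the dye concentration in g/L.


Formula: Conc = dye_mass(kg) / volume(L) * 1000
Substituting: Conc = 0.1290 / 136.7810 * 1000
Result: 0.9431 g/L


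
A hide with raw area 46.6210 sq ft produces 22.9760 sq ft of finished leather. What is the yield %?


Formula: Yield = finished / raw * 100
Substituting: Yield = 22.9760 / 46.6210 * 100
Result: 49.2825 %


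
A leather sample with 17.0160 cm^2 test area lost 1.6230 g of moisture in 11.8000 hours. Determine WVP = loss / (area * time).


Formula: WVP = loss / (area * time)
Substituting: WVP = 1.6230 / (17.0160 * 11.8000)
Result: 0.00808312 g/(cm^2*hr)


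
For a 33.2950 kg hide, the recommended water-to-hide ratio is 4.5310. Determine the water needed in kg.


Formula: Water = hide_weight * ratio
Substituting: Water = 33.2950 * 4.5310
Result: 150.8596 kg


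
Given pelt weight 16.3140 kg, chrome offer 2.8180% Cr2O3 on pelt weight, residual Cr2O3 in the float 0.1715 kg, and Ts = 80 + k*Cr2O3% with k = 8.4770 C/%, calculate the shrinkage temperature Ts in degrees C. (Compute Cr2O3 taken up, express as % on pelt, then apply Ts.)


Offered = pelt * offer_pct / 100 = 16.3140 * 2.8180 / 100 = 0.4597 kg
Uptake = offered - residual = 0.4597 - 0.1715 = 0.2882 kg
Cr2O3% on pelt = uptake / pelt * 100 = 0.2882 / 16.3140 * 100 = 1.7668 %
Ts = 80 + k * Cr2O3% = 80 + 8.4770 * 1.7668 = 94.9768 C


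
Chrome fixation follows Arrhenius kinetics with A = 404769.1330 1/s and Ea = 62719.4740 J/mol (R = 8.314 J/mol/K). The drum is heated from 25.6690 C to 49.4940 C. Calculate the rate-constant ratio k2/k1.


T1 = 25.6690 + 273.15 = 298.8190 K; T2 = 49.4940 + 273.15 = 322.6440 K
k1 = A * exp(-Ea/(R*T1)) = 404769.1330 * exp(-62719.4740/(8.314*298.8190)) = 4.3977e-06 1/s
k2 = A * exp(-Ea/(R*T2)) = 404769.1330 * exp(-62719.4740/(8.314*322.6440)) = 2.8368e-05 1/s
k2/k1 = 2.8368e-05 / 4.3977e-06 = 6.4508


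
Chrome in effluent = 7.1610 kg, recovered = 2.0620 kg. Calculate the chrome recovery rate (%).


Formula: Recovery = recovered / input * 100
Substituting: Recovery = 2.0620 / 7.1610 * 100
Result: 28.7949 %


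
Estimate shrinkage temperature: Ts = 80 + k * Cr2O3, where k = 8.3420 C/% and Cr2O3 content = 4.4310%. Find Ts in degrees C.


Formula: Ts = 80 + k * Cr2O3
Substituting: Ts = 80 + 8.3420 * 4.4310
Result: 116.9634 C


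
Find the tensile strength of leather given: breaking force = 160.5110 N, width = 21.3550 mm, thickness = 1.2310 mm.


Formula: TS = force / (width * thickness)
Substituting: TS = 160.5110 / (21.3550 * 1.2310)
Result: 6.1059 N/mm^2


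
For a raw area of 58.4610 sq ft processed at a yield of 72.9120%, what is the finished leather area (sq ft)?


Formula: finished = raw * yield / 100
Substituting: finished = 58.4610 * 72.9120 / 100
Result: 42.6251 sq ft


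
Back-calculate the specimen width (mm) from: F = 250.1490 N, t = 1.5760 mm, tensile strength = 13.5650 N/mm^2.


Formula: w = F / (TS * t)
Substituting: w = 250.1490 / (13.5650 * 1.5760)
Result: 11.7010 mm


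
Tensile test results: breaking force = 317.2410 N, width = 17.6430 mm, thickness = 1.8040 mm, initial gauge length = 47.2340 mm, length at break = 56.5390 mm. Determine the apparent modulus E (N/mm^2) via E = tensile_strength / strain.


TS = F / (w * t) = 317.2410 / (17.6430 * 1.8040) = 9.9674 N/mm^2
strain = (Lf - L0) / L0 = (56.5390 - 47.2340) / 47.2340 = 0.1970
E = TS / strain = 9.9674 / 0.1970 = 50.5963 N/mm^2


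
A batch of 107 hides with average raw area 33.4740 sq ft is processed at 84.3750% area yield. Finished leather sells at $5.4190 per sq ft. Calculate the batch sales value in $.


Raw_total = N * avg_area = 107 * 33.4740 = 3581.7180 sq ft
Finished = Raw_total * yield / 100 = 3581.7180 * 84.3750 / 100 = 3022.0746 sq ft
Value = Finished * price = 3022.0746 * 5.4190 = 16376.6221 $


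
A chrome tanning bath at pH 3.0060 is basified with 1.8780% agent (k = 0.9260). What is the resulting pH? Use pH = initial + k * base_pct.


Formula: pH_final = pH_initial + k * base_pct
Substituting: pH_final = 3.0060 + 0.9260 * 1.8780
Result: 4.7450


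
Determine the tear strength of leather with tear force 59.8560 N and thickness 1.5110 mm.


Formula: Tear strength = force / thickness
Substituting: Tear strength = 59.8560 / 1.5110
Result: 39.6135 N/mm


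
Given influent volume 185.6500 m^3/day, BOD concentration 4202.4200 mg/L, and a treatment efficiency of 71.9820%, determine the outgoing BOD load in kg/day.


Load_in = volume * conc / 1000 = 185.6500 * 4202.4200 / 1000 = 780.1793 kg/day
Removed = Load_in * eff / 100 = 780.1793 * 71.9820 / 100 = 561.5886 kg/day
Load_out = Load_in - Removed = 780.1793 - 561.5886 = 218.5906 kg/day


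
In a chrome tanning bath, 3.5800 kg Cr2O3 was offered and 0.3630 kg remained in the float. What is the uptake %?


Formula: Uptake = (offered - residual) / offered * 100
Substituting: Uptake = (3.5800 - 0.3630) / 3.5800 * 100
Result: 89.8603 %


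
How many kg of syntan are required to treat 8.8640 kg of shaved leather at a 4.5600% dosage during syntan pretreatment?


Formula: Syntan = substrate * pct / 100
Substituting: Syntan = 8.8640 * 4.5600 / 100
Result: 0.4042 kg


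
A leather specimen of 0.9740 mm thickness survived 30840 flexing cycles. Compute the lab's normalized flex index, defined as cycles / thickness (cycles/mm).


Formula: Index = cycles / thickness
Substituting: Index = 30840 / 0.9740
Result: 31663.2444 cycles/mm


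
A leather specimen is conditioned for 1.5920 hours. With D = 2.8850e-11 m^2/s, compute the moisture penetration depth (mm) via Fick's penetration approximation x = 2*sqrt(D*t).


t = 1.5920 hr * 3600 = 5731.2000 s
D * t = 2.8850e-11 * 5731.2000 = 1.6535e-07
x = 2 * sqrt(D*t) = 2 * sqrt(1.6535e-07) = 8.1325e-04 m = 0.8133 mm


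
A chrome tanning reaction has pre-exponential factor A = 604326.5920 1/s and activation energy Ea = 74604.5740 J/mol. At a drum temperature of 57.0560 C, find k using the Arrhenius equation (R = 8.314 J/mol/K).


T_K = T_C + 273.15 = 57.0560 + 273.15 = 330.2060 K
exponent = -Ea / (R * T_K) = -74604.5740 / (8.314 * 330.2060) = -27.1751
k = A * exp(exponent) = 604326.5920 * exp(-27.1751) = 9.5344e-07 1/s


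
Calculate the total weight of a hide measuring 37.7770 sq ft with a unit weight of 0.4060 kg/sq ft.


Formula: Weight = area * weight_per_sqft
Substituting: Weight = 37.7770 * 0.4060
Result: 15.3375 kg


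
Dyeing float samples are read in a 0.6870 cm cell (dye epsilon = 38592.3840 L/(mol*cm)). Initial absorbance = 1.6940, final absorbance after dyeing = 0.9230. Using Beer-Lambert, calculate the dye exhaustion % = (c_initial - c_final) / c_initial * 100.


c_initial = A_i / (epsilon * l) = 1.6940 / (38592.3840 * 0.6870) = 6.3893e-05 mol/L
c_final = A_f / (epsilon * l) = 0.9230 / (38592.3840 * 0.6870) = 3.4813e-05 mol/L
Exhaustion = (c_initial - c_final) / c_initial * 100 = (6.3893e-05 - 3.4813e-05) / 6.3893e-05 * 100 = 45.5136 %


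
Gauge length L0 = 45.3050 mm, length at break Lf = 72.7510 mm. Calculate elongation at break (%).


Formula: Elongation = (Lf - L0) / L0 * 100
Substituting: Elongation = (72.7510 - 45.3050) / 45.3050 * 100
Result: 60.5805 %


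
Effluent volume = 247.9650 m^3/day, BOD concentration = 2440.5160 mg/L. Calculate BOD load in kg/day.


Formula: BOD_load = volume * conc / 1000
Substituting: BOD_load = 247.9650 * 2440.5160 / 1000
Result: 605.1625 kg/day


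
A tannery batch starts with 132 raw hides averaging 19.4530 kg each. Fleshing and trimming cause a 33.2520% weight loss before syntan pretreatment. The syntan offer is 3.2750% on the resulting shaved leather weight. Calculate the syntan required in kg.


Total_raw = N * avg_wt = 132 * 19.4530 = 2567.7960 kg
Substrate = Total_raw * (1 - loss/100) = 2567.7960 * (1 - 33.2520/100) = 1713.9525 kg
Syntan = Substrate * pct / 100 = 1713.9525 * 3.2750 / 100 = 56.1319 kg


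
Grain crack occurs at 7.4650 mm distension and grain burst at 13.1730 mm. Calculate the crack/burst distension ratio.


Formula: Ratio = crack / burst
Substituting: Ratio = 7.4650 / 13.1730
Result: 0.5667


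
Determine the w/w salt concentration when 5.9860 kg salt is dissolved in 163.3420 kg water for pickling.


Formula: Conc = salt / (water + salt) * 100
Substituting: Conc = 5.9860 / (163.3420 + 5.9860) * 100
Result: 3.5352 %


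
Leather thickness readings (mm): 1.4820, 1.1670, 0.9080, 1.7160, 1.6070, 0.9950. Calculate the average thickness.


Formula: Average = sum / n
Substituting: Average = 7.8750 / 6
Result: 1.3125 mm


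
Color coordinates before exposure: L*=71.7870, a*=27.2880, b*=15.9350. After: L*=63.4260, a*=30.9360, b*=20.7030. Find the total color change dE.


dL = -8.3610, da = 3.6480, db = 4.7680
dE = sqrt((-8.3610)^2 + 3.6480^2 + 4.7680^2) = 10.2931


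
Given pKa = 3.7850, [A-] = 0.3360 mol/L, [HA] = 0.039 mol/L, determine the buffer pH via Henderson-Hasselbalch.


ratio = [A-] / [HA] = 0.3360 / 0.039 = 8.6154
log10(ratio) = 0.9353
pH = pKa + log10(ratio) = 3.7850 + 0.9353 = 4.7203


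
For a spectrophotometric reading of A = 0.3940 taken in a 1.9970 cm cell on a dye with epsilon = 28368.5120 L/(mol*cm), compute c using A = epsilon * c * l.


Formula: c = A / (epsilon * l)
Substituting: c = 0.3940 / (28368.5120 * 1.9970)
Result: 6.9548e-06 mol/L


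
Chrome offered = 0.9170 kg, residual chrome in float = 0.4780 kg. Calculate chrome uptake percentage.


Formula: Uptake = (offered - residual) / offered * 100
Substituting: Uptake = (0.9170 - 0.4780) / 0.9170 * 100
Result: 47.8735 %


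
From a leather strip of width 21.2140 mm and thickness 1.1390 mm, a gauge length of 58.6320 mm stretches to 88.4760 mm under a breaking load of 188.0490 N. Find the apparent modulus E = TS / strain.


TS = F / (w * t) = 188.0490 / (21.2140 * 1.1390) = 7.7826 N/mm^2
strain = (Lf - L0) / L0 = (88.4760 - 58.6320) / 58.6320 = 0.5090
E = TS / strain = 7.7826 / 0.5090 = 15.2898 N/mm^2


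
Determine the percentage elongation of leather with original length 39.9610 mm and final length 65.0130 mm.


Formula: Elongation = (Lf - L0) / L0 * 100
Substituting: Elongation = (65.0130 - 39.9610) / 39.9610 * 100
Result: 62.6911 %


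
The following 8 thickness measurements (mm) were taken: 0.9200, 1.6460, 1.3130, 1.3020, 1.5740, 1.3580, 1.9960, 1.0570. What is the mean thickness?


Formula: Average = sum / n
Substituting: Average = 11.1660 / 8
Result: 1.3958 mm


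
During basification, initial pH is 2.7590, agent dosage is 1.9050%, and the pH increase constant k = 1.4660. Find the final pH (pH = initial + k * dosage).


Formula: pH_final = pH_initial + k * base_pct
Substituting: pH_final = 2.7590 + 1.4660 * 1.9050
Result: 5.5517


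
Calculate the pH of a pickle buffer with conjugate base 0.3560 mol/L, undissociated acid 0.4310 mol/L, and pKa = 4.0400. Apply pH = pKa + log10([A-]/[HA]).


ratio = [A-] / [HA] = 0.3560 / 0.4310 = 0.8260
log10(ratio) = -0.0830273
pH = pKa + log10(ratio) = 4.0400 - 0.0830273 = 3.9570


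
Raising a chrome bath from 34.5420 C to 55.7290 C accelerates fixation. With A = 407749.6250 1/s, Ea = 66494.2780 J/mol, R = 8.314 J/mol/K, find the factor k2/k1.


T1 = 34.5420 + 273.15 = 307.6920 K; T2 = 55.7290 + 273.15 = 328.8790 K
k1 = A * exp(-Ea/(R*T1)) = 407749.6250 * exp(-66494.2780/(8.314*307.6920)) = 2.0977e-06 1/s
k2 = A * exp(-Ea/(R*T2)) = 407749.6250 * exp(-66494.2780/(8.314*328.8790)) = 1.1194e-05 1/s
k2/k1 = 1.1194e-05 / 2.0977e-06 = 5.3363


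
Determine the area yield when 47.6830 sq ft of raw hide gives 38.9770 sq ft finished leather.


Formula: Yield = finished / raw * 100
Substituting: Yield = 38.9770 / 47.6830 * 100
Result: 81.7419 %


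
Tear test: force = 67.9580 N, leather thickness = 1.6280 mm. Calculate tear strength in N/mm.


Formula: Tear strength = force / thickness
Substituting: Tear strength = 67.9580 / 1.6280
Result: 41.7432 N/mm


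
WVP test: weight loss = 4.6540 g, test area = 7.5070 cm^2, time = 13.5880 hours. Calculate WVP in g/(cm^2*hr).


Formula: WVP = loss / (area * time)
Substituting: WVP = 4.6540 / (7.5070 * 13.5880)
Result: 0.0456252 g/(cm^2*hr)


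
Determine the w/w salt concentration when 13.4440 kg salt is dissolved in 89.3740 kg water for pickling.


Formula: Conc = salt / (water + salt) * 100
Substituting: Conc = 13.4440 / (89.3740 + 13.4440) * 100
Result: 13.0755 %


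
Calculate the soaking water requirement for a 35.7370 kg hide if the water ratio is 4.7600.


Formula: Water = hide_weight * ratio
Substituting: Water = 35.7370 * 4.7600
Result: 170.1081 kg


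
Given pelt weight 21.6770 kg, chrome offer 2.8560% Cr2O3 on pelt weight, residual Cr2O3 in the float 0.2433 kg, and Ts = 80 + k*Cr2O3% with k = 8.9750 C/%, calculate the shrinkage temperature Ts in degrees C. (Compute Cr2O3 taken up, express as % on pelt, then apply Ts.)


Offered = pelt * offer_pct / 100 = 21.6770 * 2.8560 / 100 = 0.6191 kg
Uptake = offered - residual = 0.6191 - 0.2433 = 0.3758 kg
Cr2O3% on pelt = uptake / pelt * 100 = 0.3758 / 21.6770 * 100 = 1.7336 %
Ts = 80 + k * Cr2O3% = 80 + 8.9750 * 1.7336 = 95.5592 C


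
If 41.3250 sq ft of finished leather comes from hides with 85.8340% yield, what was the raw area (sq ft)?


Formula: raw = finished * 100 / yield
Substituting: raw = 41.3250 * 100 / 85.8340
Result: 48.1453 sq ft


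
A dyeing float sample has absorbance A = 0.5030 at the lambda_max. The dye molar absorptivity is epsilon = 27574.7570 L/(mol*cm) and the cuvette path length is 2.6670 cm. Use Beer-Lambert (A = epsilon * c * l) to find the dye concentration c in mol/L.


Formula: c = A / (epsilon * l)
Substituting: c = 0.5030 / (27574.7570 * 2.6670)
Result: 6.8396e-06 mol/L


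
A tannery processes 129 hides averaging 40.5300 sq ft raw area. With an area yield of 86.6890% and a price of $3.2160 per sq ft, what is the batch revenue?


Raw_total = N * avg_area = 129 * 40.5300 = 5228.3700 sq ft
Finished = Raw_total * yield / 100 = 5228.3700 * 86.6890 / 100 = 4532.4217 sq ft
Value = Finished * price = 4532.4217 * 3.2160 = 14576.2681 $


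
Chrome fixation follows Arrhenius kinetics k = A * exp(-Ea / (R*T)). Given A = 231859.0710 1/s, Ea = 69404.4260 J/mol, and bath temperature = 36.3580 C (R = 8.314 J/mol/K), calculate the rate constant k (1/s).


T_K = T_C + 273.15 = 36.3580 + 273.15 = 309.5080 K
exponent = -Ea / (R * T_K) = -69404.4260 / (8.314 * 309.5080) = -26.9715
k = A * exp(exponent) = 231859.0710 * exp(-26.9715) = 4.4838e-07 1/s


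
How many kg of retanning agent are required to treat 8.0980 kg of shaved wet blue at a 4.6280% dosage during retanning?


Formula: Retan = substrate * pct / 100
Substituting: Retan = 8.0980 * 4.6280 / 100
Result: 0.3748 kg


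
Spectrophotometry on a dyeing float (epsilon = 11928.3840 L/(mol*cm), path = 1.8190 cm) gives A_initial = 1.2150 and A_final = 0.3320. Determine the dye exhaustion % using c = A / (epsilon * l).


c_initial = A_i / (epsilon * l) = 1.2150 / (11928.3840 * 1.8190) = 5.5997e-05 mol/L
c_final = A_f / (epsilon * l) = 0.3320 / (11928.3840 * 1.8190) = 1.5301e-05 mol/L
Exhaustion = (c_initial - c_final) / c_initial * 100 = (5.5997e-05 - 1.5301e-05) / 5.5997e-05 * 100 = 72.6749 %


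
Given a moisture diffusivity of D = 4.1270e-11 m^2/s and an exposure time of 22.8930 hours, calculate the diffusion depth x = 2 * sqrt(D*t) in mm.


t = 22.8930 hr * 3600 = 82414.8000 s
D * t = 4.1270e-11 * 82414.8000 = 3.4013e-06
x = 2 * sqrt(D*t) = 2 * sqrt(3.4013e-06) = 0.0036885 m = 3.6885 mm


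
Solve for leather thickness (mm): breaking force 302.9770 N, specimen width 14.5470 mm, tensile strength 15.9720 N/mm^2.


Formula: t = F / (TS * w)
Substituting: t = 302.9770 / (15.9720 * 14.5470)
Result: 1.3040 mm


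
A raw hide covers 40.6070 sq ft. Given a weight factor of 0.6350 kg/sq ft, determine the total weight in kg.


Formula: Weight = area * weight_per_sqft
Substituting: Weight = 40.6070 * 0.6350
Result: 25.7854 kg


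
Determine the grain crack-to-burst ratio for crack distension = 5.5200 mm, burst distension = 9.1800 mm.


Formula: Ratio = crack / burst
Substituting: Ratio = 5.5200 / 9.1800
Result: 0.6013


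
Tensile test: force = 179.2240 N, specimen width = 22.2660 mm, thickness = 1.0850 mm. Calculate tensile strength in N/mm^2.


Formula: TS = force / (width * thickness)
Substituting: TS = 179.2240 / (22.2660 * 1.0850)
Result: 7.4186 N/mm^2


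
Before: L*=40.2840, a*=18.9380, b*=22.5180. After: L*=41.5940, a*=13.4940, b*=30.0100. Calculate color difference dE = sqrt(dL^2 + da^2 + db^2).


dL = 1.3100, da = -5.4440, db = 7.4920
dE = sqrt(1.3100^2 + (-5.4440)^2 + 7.4920^2) = 9.3533


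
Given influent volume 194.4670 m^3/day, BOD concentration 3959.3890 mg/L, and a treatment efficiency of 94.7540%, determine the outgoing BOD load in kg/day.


Load_in = volume * conc / 1000 = 194.4670 * 3959.3890 / 1000 = 769.9705 kg/day
Removed = Load_in * eff / 100 = 769.9705 * 94.7540 / 100 = 729.5778 kg/day
Load_out = Load_in - Removed = 769.9705 - 729.5778 = 40.3927 kg/day


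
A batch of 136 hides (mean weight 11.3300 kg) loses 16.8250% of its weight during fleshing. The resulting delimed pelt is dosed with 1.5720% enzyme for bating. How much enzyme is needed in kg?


Total_raw = N * avg_wt = 136 * 11.3300 = 1540.8800 kg
Substrate = Total_raw * (1 - loss/100) = 1540.8800 * (1 - 16.8250/100) = 1281.6269 kg
Enzyme = Substrate * pct / 100 = 1281.6269 * 1.5720 / 100 = 20.1472 kg


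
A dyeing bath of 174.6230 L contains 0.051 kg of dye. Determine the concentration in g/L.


Formula: Conc = dye_mass(kg) / volume(L) * 1000
Substituting: Conc = 0.051 / 174.6230 * 1000
Result: 0.2921 g/L


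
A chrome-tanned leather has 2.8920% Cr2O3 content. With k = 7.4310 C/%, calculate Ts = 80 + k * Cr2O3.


Formula: Ts = 80 + k * Cr2O3
Substituting: Ts = 80 + 7.4310 * 2.8920
Result: 101.4905 C


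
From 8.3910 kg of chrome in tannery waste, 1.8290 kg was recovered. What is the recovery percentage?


Formula: Recovery = recovered / input * 100
Substituting: Recovery = 1.8290 / 8.3910 * 100
Result: 21.7972 %


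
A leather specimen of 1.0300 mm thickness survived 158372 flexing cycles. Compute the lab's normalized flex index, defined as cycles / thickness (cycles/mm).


Formula: Index = cycles / thickness
Substituting: Index = 158372 / 1.0300
Result: 153759.2233 cycles/mm


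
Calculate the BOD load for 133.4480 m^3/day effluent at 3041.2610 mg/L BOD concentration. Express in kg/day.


Formula: BOD_load = volume * conc / 1000
Substituting: BOD_load = 133.4480 * 3041.2610 / 1000
Result: 405.8502 kg/day


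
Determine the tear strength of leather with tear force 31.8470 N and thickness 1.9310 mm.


Formula: Tear strength = force / thickness
Substituting: Tear strength = 31.8470 / 1.9310
Result: 16.4925 N/mm


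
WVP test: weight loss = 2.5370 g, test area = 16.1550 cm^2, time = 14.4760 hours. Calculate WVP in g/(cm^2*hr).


Formula: WVP = loss / (area * time)
Substituting: WVP = 2.5370 / (16.1550 * 14.4760)
Result: 0.0108484 g/(cm^2*hr)


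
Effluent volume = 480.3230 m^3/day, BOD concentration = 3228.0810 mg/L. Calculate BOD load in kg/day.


Formula: BOD_load = volume * conc / 1000
Substituting: BOD_load = 480.3230 * 3228.0810 / 1000
Result: 1550.5216 kg/day


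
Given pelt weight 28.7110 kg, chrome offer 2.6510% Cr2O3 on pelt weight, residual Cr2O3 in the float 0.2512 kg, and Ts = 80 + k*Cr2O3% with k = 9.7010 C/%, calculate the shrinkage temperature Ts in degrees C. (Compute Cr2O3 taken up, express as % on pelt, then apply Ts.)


Offered = pelt * offer_pct / 100 = 28.7110 * 2.6510 / 100 = 0.7611 kg
Uptake = offered - residual = 0.7611 - 0.2512 = 0.5099 kg
Cr2O3% on pelt = uptake / pelt * 100 = 0.5099 / 28.7110 * 100 = 1.7761 %
Ts = 80 + k * Cr2O3% = 80 + 9.7010 * 1.7761 = 97.2297 C


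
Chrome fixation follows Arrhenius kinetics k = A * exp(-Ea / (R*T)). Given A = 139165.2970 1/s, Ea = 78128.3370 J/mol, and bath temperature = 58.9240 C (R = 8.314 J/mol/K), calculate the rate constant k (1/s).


T_K = T_C + 273.15 = 58.9240 + 273.15 = 332.0740 K
exponent = -Ea / (R * T_K) = -78128.3370 / (8.314 * 332.0740) = -28.2985
k = A * exp(exponent) = 139165.2970 * exp(-28.2985) = 7.1391e-08 1/s


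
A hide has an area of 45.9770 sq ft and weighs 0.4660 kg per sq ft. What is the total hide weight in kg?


Formula: Weight = area * weight_per_sqft
Substituting: Weight = 45.9770 * 0.4660
Result: 21.4253 kg


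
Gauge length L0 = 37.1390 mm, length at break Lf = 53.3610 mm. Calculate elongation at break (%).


Formula: Elongation = (Lf - L0) / L0 * 100
Substituting: Elongation = (53.3610 - 37.1390) / 37.1390 * 100
Result: 43.6792 %


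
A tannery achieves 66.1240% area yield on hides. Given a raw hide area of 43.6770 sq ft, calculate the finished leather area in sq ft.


Formula: finished = raw * yield / 100
Substituting: finished = 43.6770 * 66.1240 / 100
Result: 28.8810 sq ft


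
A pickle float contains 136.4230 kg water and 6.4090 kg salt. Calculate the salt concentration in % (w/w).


Formula: Conc = salt / (water + salt) * 100
Substituting: Conc = 6.4090 / (136.4230 + 6.4090) * 100
Result: 4.4871 %


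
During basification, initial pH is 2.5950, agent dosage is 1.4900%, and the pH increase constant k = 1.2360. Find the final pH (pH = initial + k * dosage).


Formula: pH_final = pH_initial + k * base_pct
Substituting: pH_final = 2.5950 + 1.2360 * 1.4900
Result: 4.4366


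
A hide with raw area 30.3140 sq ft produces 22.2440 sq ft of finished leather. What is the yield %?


Formula: Yield = finished / raw * 100
Substituting: Yield = 22.2440 / 30.3140 * 100
Result: 73.3786 %


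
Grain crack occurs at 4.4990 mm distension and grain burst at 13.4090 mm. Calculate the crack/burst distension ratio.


Formula: Ratio = crack / burst
Substituting: Ratio = 4.4990 / 13.4090
Result: 0.3355


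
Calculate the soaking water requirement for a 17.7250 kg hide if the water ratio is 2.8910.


Formula: Water = hide_weight * ratio
Substituting: Water = 17.7250 * 2.8910
Result: 51.2430 kg


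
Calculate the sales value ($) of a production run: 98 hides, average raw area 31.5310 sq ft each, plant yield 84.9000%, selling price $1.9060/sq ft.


Raw_total = N * avg_area = 98 * 31.5310 = 3090.0380 sq ft
Finished = Raw_total * yield / 100 = 3090.0380 * 84.9000 / 100 = 2623.4423 sq ft
Value = Finished * price = 2623.4423 * 1.9060 = 5000.2810 $


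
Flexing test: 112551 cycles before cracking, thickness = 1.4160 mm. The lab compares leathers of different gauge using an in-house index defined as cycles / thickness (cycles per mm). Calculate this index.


Formula: Index = cycles / thickness
Substituting: Index = 112551 / 1.4160
Result: 79485.1695 cycles/mm


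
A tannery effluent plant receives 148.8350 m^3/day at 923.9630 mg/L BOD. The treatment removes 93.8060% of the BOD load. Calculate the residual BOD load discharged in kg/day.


Load_in = volume * conc / 1000 = 148.8350 * 923.9630 / 1000 = 137.5180 kg/day
Removed = Load_in * eff / 100 = 137.5180 * 93.8060 / 100 = 129.0002 kg/day
Load_out = Load_in - Removed = 137.5180 - 129.0002 = 8.5179 kg/day


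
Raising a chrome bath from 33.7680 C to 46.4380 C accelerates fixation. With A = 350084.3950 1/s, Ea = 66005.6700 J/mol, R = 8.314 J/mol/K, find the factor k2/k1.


T1 = 33.7680 + 273.15 = 306.9180 K; T2 = 46.4380 + 273.15 = 319.5880 K
k1 = A * exp(-Ea/(R*T1)) = 350084.3950 * exp(-66005.6700/(8.314*306.9180)) = 2.0427e-06 1/s
k2 = A * exp(-Ea/(R*T2)) = 350084.3950 * exp(-66005.6700/(8.314*319.5880)) = 5.6960e-06 1/s
k2/k1 = 5.6960e-06 / 2.0427e-06 = 2.7885


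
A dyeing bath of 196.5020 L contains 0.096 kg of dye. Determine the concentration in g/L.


Formula: Conc = dye_mass(kg) / volume(L) * 1000
Substituting: Conc = 0.096 / 196.5020 * 1000
Result: 0.4885 g/L


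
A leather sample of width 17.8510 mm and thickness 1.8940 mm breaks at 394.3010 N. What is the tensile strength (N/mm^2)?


Formula: TS = force / (width * thickness)
Substituting: TS = 394.3010 / (17.8510 * 1.8940)
Result: 11.6623 N/mm^2


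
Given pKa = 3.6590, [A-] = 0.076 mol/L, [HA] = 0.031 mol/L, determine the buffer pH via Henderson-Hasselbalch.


ratio = [A-] / [HA] = 0.076 / 0.031 = 2.4516
log10(ratio) = 0.3895
pH = pKa + log10(ratio) = 3.6590 + 0.3895 = 4.0485


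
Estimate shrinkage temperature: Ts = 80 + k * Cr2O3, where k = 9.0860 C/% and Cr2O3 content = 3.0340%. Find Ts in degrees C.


Formula: Ts = 80 + k * Cr2O3
Substituting: Ts = 80 + 9.0860 * 3.0340
Result: 107.5669 C


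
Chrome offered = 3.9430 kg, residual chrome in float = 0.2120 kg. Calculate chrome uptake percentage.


Formula: Uptake = (offered - residual) / offered * 100
Substituting: Uptake = (3.9430 - 0.2120) / 3.9430 * 100
Result: 94.6234 %


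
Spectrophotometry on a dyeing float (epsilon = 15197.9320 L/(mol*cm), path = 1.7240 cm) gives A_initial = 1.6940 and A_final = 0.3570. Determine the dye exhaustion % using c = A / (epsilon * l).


c_initial = A_i / (epsilon * l) = 1.6940 / (15197.9320 * 1.7240) = 6.4653e-05 mol/L
c_final = A_f / (epsilon * l) = 0.3570 / (15197.9320 * 1.7240) = 1.3625e-05 mol/L
Exhaustion = (c_initial - c_final) / c_initial * 100 = (6.4653e-05 - 1.3625e-05) / 6.4653e-05 * 100 = 78.9256 %


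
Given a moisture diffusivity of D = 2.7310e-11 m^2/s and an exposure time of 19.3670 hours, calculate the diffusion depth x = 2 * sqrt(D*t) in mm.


t = 19.3670 hr * 3600 = 69721.2000 s
D * t = 2.7310e-11 * 69721.2000 = 1.9041e-06
x = 2 * sqrt(D*t) = 2 * sqrt(1.9041e-06) = 0.00275977 m = 2.7598 mm


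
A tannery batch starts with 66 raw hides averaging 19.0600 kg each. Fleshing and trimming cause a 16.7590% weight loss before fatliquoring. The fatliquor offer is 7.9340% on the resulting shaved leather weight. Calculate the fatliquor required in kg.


Total_raw = N * avg_wt = 66 * 19.0600 = 1257.9600 kg
Substrate = Total_raw * (1 - loss/100) = 1257.9600 * (1 - 16.7590/100) = 1047.1385 kg
Fat = Substrate * pct / 100 = 1047.1385 * 7.9340 / 100 = 83.0800 kg


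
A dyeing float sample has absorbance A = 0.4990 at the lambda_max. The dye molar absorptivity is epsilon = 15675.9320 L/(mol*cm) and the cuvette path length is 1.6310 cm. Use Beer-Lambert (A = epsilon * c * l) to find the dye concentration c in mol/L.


Formula: c = A / (epsilon * l)
Substituting: c = 0.4990 / (15675.9320 * 1.6310)
Result: 1.9517e-05 mol/L


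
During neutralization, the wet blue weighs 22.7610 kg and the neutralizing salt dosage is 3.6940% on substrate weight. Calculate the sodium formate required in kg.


Formula: Neutralizer = substrate * pct / 100
Substituting: Neutralizer = 22.7610 * 3.6940 / 100
Result: 0.8408 kg


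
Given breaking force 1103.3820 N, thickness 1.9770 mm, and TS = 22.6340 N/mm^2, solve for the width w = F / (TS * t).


Formula: w = F / (TS * t)
Substituting: w = 1103.3820 / (22.6340 * 1.9770)
Result: 24.6580 mm


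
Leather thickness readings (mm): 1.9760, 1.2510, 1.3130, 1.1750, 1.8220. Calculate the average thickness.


Formula: Average = sum / n
Substituting: Average = 7.5370 / 5
Result: 1.5074 mm


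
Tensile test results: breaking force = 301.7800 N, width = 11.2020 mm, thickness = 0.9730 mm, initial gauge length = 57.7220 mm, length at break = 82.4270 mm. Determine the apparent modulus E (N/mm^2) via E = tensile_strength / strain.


TS = F / (w * t) = 301.7800 / (11.2020 * 0.9730) = 27.6874 N/mm^2
strain = (Lf - L0) / L0 = (82.4270 - 57.7220) / 57.7220 = 0.4280
E = TS / strain = 27.6874 / 0.4280 = 64.6902 N/mm^2


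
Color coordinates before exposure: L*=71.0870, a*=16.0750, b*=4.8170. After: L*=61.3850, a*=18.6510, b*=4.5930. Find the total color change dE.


dL = -9.7020, da = 2.5760, db = -0.2240
dE = sqrt((-9.7020)^2 + 2.5760^2 + (-0.2240)^2) = 10.0407


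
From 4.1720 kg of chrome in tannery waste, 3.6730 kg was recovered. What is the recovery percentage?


Formula: Recovery = recovered / input * 100
Substituting: Recovery = 3.6730 / 4.1720 * 100
Result: 88.0393 %


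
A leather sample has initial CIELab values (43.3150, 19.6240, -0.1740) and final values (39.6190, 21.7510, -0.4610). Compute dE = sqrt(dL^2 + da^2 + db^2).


dL = -3.6960, da = 2.1270, db = -0.2870
dE = sqrt((-3.6960)^2 + 2.1270^2 + (-0.2870)^2) = 4.2740


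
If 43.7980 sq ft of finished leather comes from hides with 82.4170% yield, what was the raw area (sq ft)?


Formula: raw = finished * 100 / yield
Substituting: raw = 43.7980 * 100 / 82.4170
Result: 53.1419 sq ft


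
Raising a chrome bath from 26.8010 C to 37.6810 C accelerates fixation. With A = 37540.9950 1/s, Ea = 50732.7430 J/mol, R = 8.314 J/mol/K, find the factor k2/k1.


T1 = 26.8010 + 273.15 = 299.9510 K; T2 = 37.6810 + 273.15 = 310.8310 K
k1 = A * exp(-Ea/(R*T1)) = 37540.9950 * exp(-50732.7430/(8.314*299.9510)) = 5.4877e-05 1/s
k2 = A * exp(-Ea/(R*T2)) = 37540.9950 * exp(-50732.7430/(8.314*310.8310)) = 1.1185e-04 1/s
k2/k1 = 1.1185e-04 / 5.4877e-05 = 2.0382


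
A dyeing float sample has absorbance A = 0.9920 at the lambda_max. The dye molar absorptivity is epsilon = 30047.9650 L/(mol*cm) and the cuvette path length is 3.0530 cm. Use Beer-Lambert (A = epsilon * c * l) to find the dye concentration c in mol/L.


Formula: c = A / (epsilon * l)
Substituting: c = 0.9920 / (30047.9650 * 3.0530)
Result: 1.0814e-05 mol/L


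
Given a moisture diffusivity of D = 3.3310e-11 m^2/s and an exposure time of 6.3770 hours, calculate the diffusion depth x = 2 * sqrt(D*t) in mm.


t = 6.3770 hr * 3600 = 22957.2000 s
D * t = 3.3310e-11 * 22957.2000 = 7.6470e-07
x = 2 * sqrt(D*t) = 2 * sqrt(7.6470e-07) = 0.00174895 m = 1.7489 mm


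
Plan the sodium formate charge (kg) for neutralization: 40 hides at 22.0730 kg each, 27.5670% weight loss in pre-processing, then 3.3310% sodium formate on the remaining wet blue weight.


Total_raw = N * avg_wt = 40 * 22.0730 = 882.9200 kg
Substrate = Total_raw * (1 - loss/100) = 882.9200 * (1 - 27.5670/100) = 639.5254 kg
Neutralizer = Substrate * pct / 100 = 639.5254 * 3.3310 / 100 = 21.3026 kg


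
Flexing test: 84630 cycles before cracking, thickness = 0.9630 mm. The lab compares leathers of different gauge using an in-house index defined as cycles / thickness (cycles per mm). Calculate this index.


Formula: Index = cycles / thickness
Substituting: Index = 84630 / 0.9630
Result: 87881.6199 cycles/mm


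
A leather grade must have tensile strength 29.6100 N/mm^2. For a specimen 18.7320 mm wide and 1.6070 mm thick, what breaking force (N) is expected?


Formula: F = TS * w * t
Substituting: F = 29.6100 * 18.7320 * 1.6070
Result: 891.3298 N


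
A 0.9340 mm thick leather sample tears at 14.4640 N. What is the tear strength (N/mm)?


Formula: Tear strength = force / thickness
Substituting: Tear strength = 14.4640 / 0.9340
Result: 15.4861 N/mm
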